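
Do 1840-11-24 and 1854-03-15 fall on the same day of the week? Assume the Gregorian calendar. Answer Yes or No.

From Nov 24, 1840 to Mar 15, 1854 is 4859 days.
4859 mod 7 = 1, so they are different weekdays.
(Nov 24, 1840 is a Tuesday; Mar 15, 1854 is a Wednesday.)

No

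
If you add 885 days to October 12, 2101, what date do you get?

+365 (one year) → Oct 12, 2102 (520 left).
+365 (one year) → Oct 12, 2103 (155 left).
Oct has 31 days: +20 → Nov 1, 2103 (135 left).
Nov has 30 days: +30 → Dec 1, 2103 (105 left).
Dec has 31 days: +31 → Jan 1, 2104 (74 left).
Jan has 31 days: +31 → Feb 1, 2104 (43 left).
Feb has 29 days: +29 → Mar 1, 2104 (14 left).
+14 → Mar 15, 2104.

March 15, 2104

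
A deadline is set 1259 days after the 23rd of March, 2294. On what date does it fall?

September 2, 2297

+365 (one year) → Mar 23, 2295 (894 left).
+366 (one year; includes Feb 29, 2296) → Mar 23, 2296 (528 left).
+365 (one year) → Mar 23, 2297 (163 left).
Mar has 31 days: +9 → Apr 1, 2297 (154 left).
Apr has 30 days: +30 → May 1, 2297 (124 left).
May has 31 days: +31 → Jun 1, 2297 (93 left).
Jun has 30 days: +30 → Jul 1, 2297 (63 left).
Jul has 31 days: +31 → Aug 1, 2297 (32 left).
Aug has 31 days: +31 → Sep 1, 2297 (1 left).
+1 → Sep 2, 2297.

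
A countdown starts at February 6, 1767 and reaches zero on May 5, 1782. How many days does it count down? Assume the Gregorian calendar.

5567

Feb 6, 1767 → Feb 6, 1768: 365 days.
Feb 6, 1768 → Feb 6, 1769: 366 days (Feb 29, 1768 is in that span).
Feb 6, 1769 → Feb 6, 1770: 365 days.
Feb 6, 1770 → Feb 6, 1771: 365 days.
Feb 6, 1771 → Feb 6, 1772: 365 days.
Feb 6, 1772 → Feb 6, 1773: 366 days (Feb 29, 1772 is in that span).
Feb 6, 1773 → Feb 6, 1774: 365 days.
Feb 6, 1774 → Feb 6, 1775: 365 days.
Feb 6, 1775 → Feb 6, 1776: 365 days.
Feb 6, 1776 → Feb 6, 1777: 366 days (Feb 29, 1776 is in that span).
Feb 6, 1777 → Feb 6, 1778: 365 days.
Feb 6, 1778 → Feb 6, 1779: 365 days.
Feb 6, 1779 → Feb 6, 1780: 365 days.
Feb 6, 1780 → Feb 6, 1781: 366 days (Feb 29, 1780 is in that span).
Feb 6, 1781 → Feb 6, 1782: 365 days.
Feb 6, 1782 → Mar 6, 1782: 28 days (February has 28).
Mar 6, 1782 → Apr 6, 1782: 31 days (March has 31).
Apr 6, 1782 → May 5, 1782: 29 days.
Total: 5567 days.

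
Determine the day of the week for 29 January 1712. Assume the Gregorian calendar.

Doomsday rule: the anchor day for the 1700s is Sunday. For year 12: 12÷12 = 1 r 0, and 0÷4 = 0, so 1+0+0 = 1.
Sunday + 1 ≡ Monday — that's 1712's doomsday.
In January the doomsday date is Jan 4 (1712 is a leap year (divisible by 4)).
Jan 29 is 25 days after Jan 4; 25 mod 7 = 4, so Monday + 4 = Friday.

Friday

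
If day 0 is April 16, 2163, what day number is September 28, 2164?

531

Apr 16, 2163 → Apr 16, 2164: 366 days (Feb 29, 2164 is in that span).
Apr 16, 2164 → May 16, 2164: 30 days (April has 30).
May 16, 2164 → Jun 16, 2164: 31 days (May has 31).
Jun 16, 2164 → Jul 16, 2164: 30 days (June has 30).
Jul 16, 2164 → Aug 16, 2164: 31 days (July has 31).
Aug 16, 2164 → Sep 16, 2164: 31 days (August has 31).
Sep 16, 2164 → Sep 28, 2164: 12 days.
Total: 531 days.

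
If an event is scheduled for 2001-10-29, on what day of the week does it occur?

Monday

January 1, 2001 is a Monday.
Jan 1, 2001 → Feb 1, 2001: 31 days (January has 31).
Feb 1, 2001 → Mar 1, 2001: 28 days (February has 28).
Mar 1, 2001 → Apr 1, 2001: 31 days (March has 31).
Apr 1, 2001 → May 1, 2001: 30 days (April has 30).
May 1, 2001 → Jun 1, 2001: 31 days (May has 31).
Jun 1, 2001 → Jul 1, 2001: 30 days (June has 30).
Jul 1, 2001 → Aug 1, 2001: 31 days (July has 31).
Aug 1, 2001 → Sep 1, 2001: 31 days (August has 31).
Sep 1, 2001 → Oct 1, 2001: 30 days (September has 30).
Oct 1, 2001 → Oct 29, 2001: 28 days.
Total: 301 days.
301 mod 7 = 0, so Monday + 0 = Monday.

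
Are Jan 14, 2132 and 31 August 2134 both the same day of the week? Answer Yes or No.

From Jan 14, 2132 to Aug 31, 2134 is 960 days.
960 mod 7 = 1, so they are different weekdays.
(Jan 14, 2132 is a Monday; Aug 31, 2134 is a Tuesday.)

No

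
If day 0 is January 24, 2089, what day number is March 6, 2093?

Jan 24, 2089 → Jan 24, 2090: 365 days.
Jan 24, 2090 → Jan 24, 2091: 365 days.
Jan 24, 2091 → Jan 24, 2092: 365 days.
Jan 24, 2092 → Jan 24, 2093: 366 days (Feb 29, 2092 is in that span).
Jan 24, 2093 → Feb 24, 2093: 31 days (January has 31).
Feb 24, 2093 → Mar 6, 2093: 10 days.
Total: 1502 days.

1502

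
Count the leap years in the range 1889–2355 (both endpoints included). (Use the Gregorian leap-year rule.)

112

Multiples of 4 in [1889,2355]: 116.
Of those, multiples of 100: 5 (not leap unless ÷400).
Multiples of 400: 1.
Leap years = 116 − 5 + 1 = 112.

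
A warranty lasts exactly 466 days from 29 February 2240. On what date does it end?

June 9, 2241

+366 (one year) → Mar 1, 2241 (100 left).
Mar has 31 days: +31 → Apr 1, 2241 (69 left).
Apr has 30 days: +30 → May 1, 2241 (39 left).
May has 31 days: +31 → Jun 1, 2241 (8 left).
+8 → Jun 9, 2241.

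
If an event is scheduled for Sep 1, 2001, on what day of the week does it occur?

Saturday

Doomsday rule: the anchor day for the 2000s is Tuesday. For year 01: 1÷12 = 0 r 1, and 1÷4 = 0, so 0+1+0 = 1.
Tuesday + 1 ≡ Wednesday — that's 2001's doomsday.
In September the doomsday date is Sep 5.
Sep 1 is 4 days before Sep 5; 4 mod 7 = 4, so Wednesday − 4 = Saturday.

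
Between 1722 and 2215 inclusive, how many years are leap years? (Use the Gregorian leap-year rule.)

119

Multiples of 4 in [1722,2215]: 123.
Of those, multiples of 100: 5 (not leap unless ÷400).
Multiples of 400: 1.
Leap years = 123 − 5 + 1 = 119.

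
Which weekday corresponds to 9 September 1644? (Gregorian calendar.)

Doomsday rule: the anchor day for the 1600s is Tuesday. For year 44: 44÷12 = 3 r 8, and 8÷4 = 2, so 3+8+2 = 13.
Tuesday + 13 ≡ Monday — that's 1644's doomsday.
In September the doomsday date is Sep 5.
Sep 9 is 4 days after Sep 5; 4 mod 7 = 4, so Monday + 4 = Friday.

Friday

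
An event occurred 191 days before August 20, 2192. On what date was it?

−20 → Jul 31, 2192 (end of Jul, 31 days; 171 left).
−31 → Jun 30, 2192 (end of Jun, 30 days; 140 left).
−30 → May 31, 2192 (end of May, 31 days; 110 left).
−31 → Apr 30, 2192 (end of Apr, 30 days; 79 left).
−30 → Mar 31, 2192 (end of Mar, 31 days; 49 left).
−31 → Feb 29, 2192 (end of Feb, 29 days; 18 left).
−18 → Feb 11, 2192.

February 11, 2192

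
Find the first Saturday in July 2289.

July 6, 2289

July 1, 2289 is a Monday.
The first Saturday is therefore July 6 (5 days later).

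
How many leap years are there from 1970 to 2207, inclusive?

Multiples of 4 in [1970,2207]: 59.
Of those, multiples of 100: 3 (not leap unless ÷400).
Multiples of 400: 1.
Leap years = 59 − 3 + 1 = 57.

57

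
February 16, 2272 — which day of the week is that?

Doomsday rule: the anchor day for the 2200s is Friday. For year 72: 72÷12 = 6 r 0, and 0÷4 = 0, so 6+0+0 = 6.
Friday + 6 ≡ Thursday — that's 2272's doomsday.
In February the doomsday date is Feb 29 (2272 is a leap year (divisible by 4)).
Feb 16 is 13 days before Feb 29; 13 mod 7 = 6, so Thursday − 6 = Friday.

Friday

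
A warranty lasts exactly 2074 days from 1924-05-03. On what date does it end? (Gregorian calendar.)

+365 (one year) → May 3, 1925 (1709 left).
+365 (one year) → May 3, 1926 (1344 left).
+365 (one year) → May 3, 1927 (979 left).
+366 (one year; includes Feb 29, 1928) → May 3, 1928 (613 left).
+365 (one year) → May 3, 1929 (248 left).
May has 31 days: +29 → Jun 1, 1929 (219 left).
Jun has 30 days: +30 → Jul 1, 1929 (189 left).
Jul has 31 days: +31 → Aug 1, 1929 (158 left).
Aug has 31 days: +31 → Sep 1, 1929 (127 left).
Sep has 30 days: +30 → Oct 1, 1929 (97 left).
Oct has 31 days: +31 → Nov 1, 1929 (66 left).
Nov has 30 days: +30 → Dec 1, 1929 (36 left).
Dec has 31 days: +31 → Jan 1, 1930 (5 left).
+5 → Jan 6, 1930.

January 6, 1930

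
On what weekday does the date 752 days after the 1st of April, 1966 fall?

Monday

First find the weekday of Apr 1, 1966. Doomsday rule: the anchor day for the 1900s is Wednesday. For year 66: 66÷12 = 5 r 6, and 6÷4 = 1, so 5+6+1 = 12.
Wednesday + 12 ≡ Monday — that's 1966's doomsday.
In April the doomsday date is Apr 4.
Apr 1 is 3 days before Apr 4; 3 mod 7 = 3, so Monday − 3 = Friday.
752 mod 7 = 3, so 752 days after a Friday is Friday + 3 = Monday.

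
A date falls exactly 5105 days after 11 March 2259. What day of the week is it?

Mar 11, 2259 is a Friday.
5105 mod 7 = 2, so 5105 days after a Friday is Friday + 2 = Sunday.

Sunday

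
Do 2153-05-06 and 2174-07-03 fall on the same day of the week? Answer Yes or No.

From May 6, 2153 to Jul 3, 2174 is 7728 days.
7728 mod 7 = 0, so they are the same weekday.
(May 6, 2153 is a Sunday; Jul 3, 2174 is a Sunday.)

Yes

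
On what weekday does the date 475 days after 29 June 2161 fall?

Jun 29, 2161 is a Monday.
475 mod 7 = 6, so 475 days after a Monday is Monday + 6 = Sunday.

Sunday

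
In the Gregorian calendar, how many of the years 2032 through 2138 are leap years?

Multiples of 4 in [2032,2138]: 27.
Of those, multiples of 100: 1 (not leap unless ÷400).
Multiples of 400: 0.
Leap years = 27 − 1 + 0 = 26.

26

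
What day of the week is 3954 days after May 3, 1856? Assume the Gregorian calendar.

May 3, 1856 is a Saturday.
3954 mod 7 = 6, so 3954 days after a Saturday is Saturday + 6 = Friday.

Friday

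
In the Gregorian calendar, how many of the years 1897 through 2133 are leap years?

Multiples of 4 in [1897,2133]: 59.
Of those, multiples of 100: 3 (not leap unless ÷400).
Multiples of 400: 1.
Leap years = 59 − 3 + 1 = 57.

57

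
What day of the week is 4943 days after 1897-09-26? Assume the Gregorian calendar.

Monday

First find the weekday of Sep 26, 1897. Doomsday rule: the anchor day for the 1800s is Friday. For year 97: 97÷12 = 8 r 1, and 1÷4 = 0, so 8+1+0 = 9.
Friday + 9 ≡ Sunday — that's 1897's doomsday.
In September the doomsday date is Sep 5.
Sep 26 is 21 days after Sep 5; 21 mod 7 = 0, so Sunday + 0 = Sunday.
4943 mod 7 = 1, so 4943 days after a Sunday is Sunday + 1 = Monday.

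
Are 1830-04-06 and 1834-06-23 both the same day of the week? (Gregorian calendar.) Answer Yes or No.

No

From Apr 6, 1830 to Jun 23, 1834 is 1539 days.
1539 mod 7 = 6, so they are different weekdays.
(Apr 6, 1830 is a Tuesday; Jun 23, 1834 is a Monday.)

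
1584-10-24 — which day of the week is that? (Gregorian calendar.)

Wednesday

Doomsday rule: the anchor day for the 1500s is Wednesday. For year 84: 84÷12 = 7 r 0, and 0÷4 = 0, so 7+0+0 = 7.
Wednesday + 7 ≡ Wednesday — that's 1584's doomsday.
In October the doomsday date is Oct 10.
Oct 24 is 14 days after Oct 10; 14 mod 7 = 0, so Wednesday + 0 = Wednesday.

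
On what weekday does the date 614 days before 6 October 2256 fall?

Wednesday

First find the weekday of Oct 6, 2256. Doomsday rule: the anchor day for the 2200s is Friday. For year 56: 56÷12 = 4 r 8, and 8÷4 = 2, so 4+8+2 = 14.
Friday + 14 ≡ Friday — that's 2256's doomsday.
In October the doomsday date is Oct 10.
Oct 6 is 4 days before Oct 10; 4 mod 7 = 4, so Friday − 4 = Monday.
614 mod 7 = 5, so 614 days before a Monday is Monday − 5 = Wednesday.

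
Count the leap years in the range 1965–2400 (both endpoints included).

Multiples of 4 in [1965,2400]: 109.
Of those, multiples of 100: 5 (not leap unless ÷400).
Multiples of 400: 2.
Leap years = 109 − 5 + 2 = 106.

106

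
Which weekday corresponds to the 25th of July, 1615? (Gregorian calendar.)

Doomsday rule: the anchor day for the 1600s is Tuesday. For year 15: 15÷12 = 1 r 3, and 3÷4 = 0, so 1+3+0 = 4.
Tuesday + 4 ≡ Saturday — that's 1615's doomsday.
In July the doomsday date is Jul 11.
Jul 25 is 14 days after Jul 11; 14 mod 7 = 0, so Saturday + 0 = Saturday.

Saturday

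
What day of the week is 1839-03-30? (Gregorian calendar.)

Saturday

Doomsday rule: the anchor day for the 1800s is Friday. For year 39: 39÷12 = 3 r 3, and 3÷4 = 0, so 3+3+0 = 6.
Friday + 6 ≡ Thursday — that's 1839's doomsday.
In March the doomsday date is Mar 14.
Mar 30 is 16 days after Mar 14; 16 mod 7 = 2, so Thursday + 2 = Saturday.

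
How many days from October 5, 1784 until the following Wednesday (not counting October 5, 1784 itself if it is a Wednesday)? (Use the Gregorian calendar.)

Oct 5, 1784 is a Tuesday.
From Tuesday to the next Wednesday is 1 day.

1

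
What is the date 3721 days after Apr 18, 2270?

June 25, 2280

+365 (one year) → Apr 18, 2271 (3356 left).
+366 (one year; includes Feb 29, 2272) → Apr 18, 2272 (2990 left).
+365 (one year) → Apr 18, 2273 (2625 left).
+365 (one year) → Apr 18, 2274 (2260 left).
+365 (one year) → Apr 18, 2275 (1895 left).
+366 (one year; includes Feb 29, 2276) → Apr 18, 2276 (1529 left).
+365 (one year) → Apr 18, 2277 (1164 left).
+365 (one year) → Apr 18, 2278 (799 left).
+365 (one year) → Apr 18, 2279 (434 left).
+366 (one year; includes Feb 29, 2280) → Apr 18, 2280 (68 left).
Apr has 30 days: +13 → May 1, 2280 (55 left).
May has 31 days: +31 → Jun 1, 2280 (24 left).
+24 → Jun 25, 2280.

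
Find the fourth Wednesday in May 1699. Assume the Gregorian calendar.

May 27, 1699

May 1, 1699 is a Friday.
The first Wednesday is therefore May 6 (5 days later).
The fourth Wednesday is 6 + 3×7 = May 27.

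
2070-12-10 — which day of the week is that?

Doomsday rule: the anchor day for the 2000s is Tuesday. For year 70: 70÷12 = 5 r 10, and 10÷4 = 2, so 5+10+2 = 17.
Tuesday + 17 ≡ Friday — that's 2070's doomsday.
In December the doomsday date is Dec 12.
Dec 10 is 2 days before Dec 12; 2 mod 7 = 2, so Friday − 2 = Wednesday.

Wednesday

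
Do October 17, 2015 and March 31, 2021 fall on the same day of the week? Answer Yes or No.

From Oct 17, 2015 to Mar 31, 2021 is 1992 days.
1992 mod 7 = 4, so they are different weekdays.
(Oct 17, 2015 is a Saturday; Mar 31, 2021 is a Wednesday.)

No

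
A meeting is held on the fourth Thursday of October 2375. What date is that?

October 23, 2375

October 1, 2375 is a Wednesday.
The first Thursday is therefore October 2 (1 days later).
The fourth Thursday is 2 + 3×7 = October 23.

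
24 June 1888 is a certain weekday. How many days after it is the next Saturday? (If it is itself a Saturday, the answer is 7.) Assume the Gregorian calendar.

Jun 24, 1888 is a Sunday.
From Sunday to the next Saturday is 6 days.

6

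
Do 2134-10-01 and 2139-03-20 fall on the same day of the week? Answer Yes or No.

Yes

From Oct 1, 2134 to Mar 20, 2139 is 1631 days.
1631 mod 7 = 0, so they are the same weekday.
(Oct 1, 2134 is a Friday; Mar 20, 2139 is a Friday.)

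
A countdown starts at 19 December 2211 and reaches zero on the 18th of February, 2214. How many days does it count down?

Dec 19, 2211 → Dec 19, 2212: 366 days (Feb 29, 2212 is in that span).
Dec 19, 2212 → Dec 19, 2213: 365 days.
Dec 19, 2213 → Jan 19, 2214: 31 days (December has 31).
Jan 19, 2214 → Feb 18, 2214: 30 days.
Total: 792 days.

792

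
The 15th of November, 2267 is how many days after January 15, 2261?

2495

Jan 15, 2261 → Jan 15, 2262: 365 days.
Jan 15, 2262 → Jan 15, 2263: 365 days.
Jan 15, 2263 → Jan 15, 2264: 365 days.
Jan 15, 2264 → Jan 15, 2265: 366 days (Feb 29, 2264 is in that span).
Jan 15, 2265 → Jan 15, 2266: 365 days.
Jan 15, 2266 → Jan 15, 2267: 365 days.
Jan 15, 2267 → Feb 15, 2267: 31 days (January has 31).
Feb 15, 2267 → Mar 15, 2267: 28 days (February has 28).
Mar 15, 2267 → Apr 15, 2267: 31 days (March has 31).
Apr 15, 2267 → May 15, 2267: 30 days (April has 30).
May 15, 2267 → Jun 15, 2267: 31 days (May has 31).
Jun 15, 2267 → Jul 15, 2267: 30 days (June has 30).
Jul 15, 2267 → Aug 15, 2267: 31 days (July has 31).
Aug 15, 2267 → Sep 15, 2267: 31 days (August has 31).
Sep 15, 2267 → Oct 15, 2267: 30 days (September has 30).
Oct 15, 2267 → Nov 15, 2267: 31 days.
Total: 2495 days.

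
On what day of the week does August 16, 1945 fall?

Doomsday rule: the anchor day for the 1900s is Wednesday. For year 45: 45÷12 = 3 r 9, and 9÷4 = 2, so 3+9+2 = 14.
Wednesday + 14 ≡ Wednesday — that's 1945's doomsday.
In August the doomsday date is Aug 8.
Aug 16 is 8 days after Aug 8; 8 mod 7 = 1, so Wednesday + 1 = Thursday.

Thursday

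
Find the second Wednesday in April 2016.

April 13, 2016

April 1, 2016 is a Friday.
The first Wednesday is therefore April 6 (5 days later).
The second Wednesday is 6 + 1×7 = April 13.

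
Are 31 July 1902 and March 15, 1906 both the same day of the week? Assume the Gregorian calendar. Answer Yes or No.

From Jul 31, 1902 to Mar 15, 1906 is 1323 days.
1323 mod 7 = 0, so they are the same weekday.
(Jul 31, 1902 is a Thursday; Mar 15, 1906 is a Thursday.)

Yes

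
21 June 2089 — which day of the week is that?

Tuesday

Doomsday rule: the anchor day for the 2000s is Tuesday. For year 89: 89÷12 = 7 r 5, and 5÷4 = 1, so 7+5+1 = 13.
Tuesday + 13 ≡ Monday — that's 2089's doomsday.
In June the doomsday date is Jun 6.
Jun 21 is 15 days after Jun 6; 15 mod 7 = 1, so Monday + 1 = Tuesday.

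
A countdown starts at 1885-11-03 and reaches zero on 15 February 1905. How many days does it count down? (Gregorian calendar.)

Nov 3, 1885 → Nov 3, 1886: 365 days.
Nov 3, 1886 → Nov 3, 1887: 365 days.
Nov 3, 1887 → Nov 3, 1888: 366 days (Feb 29, 1888 is in that span).
Nov 3, 1888 → Nov 3, 1889: 365 days.
Nov 3, 1889 → Nov 3, 1890: 365 days.
Nov 3, 1890 → Nov 3, 1891: 365 days.
Nov 3, 1891 → Nov 3, 1892: 366 days (Feb 29, 1892 is in that span).
Nov 3, 1892 → Nov 3, 1893: 365 days.
Nov 3, 1893 → Nov 3, 1894: 365 days.
Nov 3, 1894 → Nov 3, 1895: 365 days.
Nov 3, 1895 → Nov 3, 1896: 366 days (Feb 29, 1896 is in that span).
Nov 3, 1896 → Nov 3, 1897: 365 days.
Nov 3, 1897 → Nov 3, 1898: 365 days.
Nov 3, 1898 → Nov 3, 1899: 365 days.
Nov 3, 1899 → Nov 3, 1900: 365 days.
Nov 3, 1900 → Nov 3, 1901: 365 days.
Nov 3, 1901 → Nov 3, 1902: 365 days.
Nov 3, 1902 → Nov 3, 1903: 365 days.
Nov 3, 1903 → Nov 3, 1904: 366 days (Feb 29, 1904 is in that span).
Nov 3, 1904 → Dec 3, 1904: 30 days (November has 30).
Dec 3, 1904 → Jan 3, 1905: 31 days (December has 31).
Jan 3, 1905 → Feb 3, 1905: 31 days (January has 31).
Feb 3, 1905 → Feb 15, 1905: 12 days.
Total: 7043 days.

7043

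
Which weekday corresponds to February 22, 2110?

Saturday

Doomsday rule: the anchor day for the 2100s is Sunday. For year 10: 10÷12 = 0 r 10, and 10÷4 = 2, so 0+10+2 = 12.
Sunday + 12 ≡ Friday — that's 2110's doomsday.
In February the doomsday date is Feb 28 (2110 is not a leap year).
Feb 22 is 6 days before Feb 28; 6 mod 7 = 6, so Friday − 6 = Saturday.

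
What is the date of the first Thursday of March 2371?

March 4, 2371

March 1, 2371 is a Monday.
The first Thursday is therefore March 4 (3 days later).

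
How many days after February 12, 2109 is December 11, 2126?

6511

Feb 12, 2109 → Feb 12, 2110: 365 days.
Feb 12, 2110 → Feb 12, 2111: 365 days.
Feb 12, 2111 → Feb 12, 2112: 365 days.
Feb 12, 2112 → Feb 12, 2113: 366 days (Feb 29, 2112 is in that span).
Feb 12, 2113 → Feb 12, 2114: 365 days.
Feb 12, 2114 → Feb 12, 2115: 365 days.
Feb 12, 2115 → Feb 12, 2116: 365 days.
Feb 12, 2116 → Feb 12, 2117: 366 days (Feb 29, 2116 is in that span).
Feb 12, 2117 → Feb 12, 2118: 365 days.
Feb 12, 2118 → Feb 12, 2119: 365 days.
Feb 12, 2119 → Feb 12, 2120: 365 days.
Feb 12, 2120 → Feb 12, 2121: 366 days (Feb 29, 2120 is in that span).
Feb 12, 2121 → Feb 12, 2122: 365 days.
Feb 12, 2122 → Feb 12, 2123: 365 days.
Feb 12, 2123 → Feb 12, 2124: 365 days.
Feb 12, 2124 → Feb 12, 2125: 366 days (Feb 29, 2124 is in that span).
Feb 12, 2125 → Feb 12, 2126: 365 days.
Feb 12, 2126 → Mar 12, 2126: 28 days (February has 28).
Mar 12, 2126 → Apr 12, 2126: 31 days (March has 31).
Apr 12, 2126 → May 12, 2126: 30 days (April has 30).
May 12, 2126 → Jun 12, 2126: 31 days (May has 31).
Jun 12, 2126 → Jul 12, 2126: 30 days (June has 30).
Jul 12, 2126 → Aug 12, 2126: 31 days (July has 31).
Aug 12, 2126 → Sep 12, 2126: 31 days (August has 31).
Sep 12, 2126 → Oct 12, 2126: 30 days (September has 30).
Oct 12, 2126 → Nov 12, 2126: 31 days (October has 31).
Nov 12, 2126 → Dec 11, 2126: 29 days.
Total: 6511 days.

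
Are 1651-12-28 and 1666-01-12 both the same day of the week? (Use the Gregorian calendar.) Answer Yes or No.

From Dec 28, 1651 to Jan 12, 1666 is 5129 days.
5129 mod 7 = 5, so they are different weekdays.
(Dec 28, 1651 is a Thursday; Jan 12, 1666 is a Tuesday.)

No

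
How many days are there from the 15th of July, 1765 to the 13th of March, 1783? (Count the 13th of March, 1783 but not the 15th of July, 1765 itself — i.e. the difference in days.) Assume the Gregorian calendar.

6450

Jul 15, 1765 → Jul 15, 1766: 365 days.
Jul 15, 1766 → Jul 15, 1767: 365 days.
Jul 15, 1767 → Jul 15, 1768: 366 days (Feb 29, 1768 is in that span).
Jul 15, 1768 → Jul 15, 1769: 365 days.
Jul 15, 1769 → Jul 15, 1770: 365 days.
Jul 15, 1770 → Jul 15, 1771: 365 days.
Jul 15, 1771 → Jul 15, 1772: 366 days (Feb 29, 1772 is in that span).
Jul 15, 1772 → Jul 15, 1773: 365 days.
Jul 15, 1773 → Jul 15, 1774: 365 days.
Jul 15, 1774 → Jul 15, 1775: 365 days.
Jul 15, 1775 → Jul 15, 1776: 366 days (Feb 29, 1776 is in that span).
Jul 15, 1776 → Jul 15, 1777: 365 days.
Jul 15, 1777 → Jul 15, 1778: 365 days.
Jul 15, 1778 → Jul 15, 1779: 365 days.
Jul 15, 1779 → Jul 15, 1780: 366 days (Feb 29, 1780 is in that span).
Jul 15, 1780 → Jul 15, 1781: 365 days.
Jul 15, 1781 → Jul 15, 1782: 365 days.
Jul 15, 1782 → Aug 15, 1782: 31 days (July has 31).
Aug 15, 1782 → Sep 15, 1782: 31 days (August has 31).
Sep 15, 1782 → Oct 15, 1782: 30 days (September has 30).
Oct 15, 1782 → Nov 15, 1782: 31 days (October has 31).
Nov 15, 1782 → Dec 15, 1782: 30 days (November has 30).
Dec 15, 1782 → Jan 15, 1783: 31 days (December has 31).
Jan 15, 1783 → Feb 15, 1783: 31 days (January has 31).
Feb 15, 1783 → Mar 13, 1783: 26 days.
Total: 6450 days.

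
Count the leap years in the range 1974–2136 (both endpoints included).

Multiples of 4 in [1974,2136]: 41.
Of those, multiples of 100: 2 (not leap unless ÷400).
Multiples of 400: 1.
Leap years = 41 − 2 + 1 = 40.

40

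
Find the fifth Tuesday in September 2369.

September 1, 2369 is a Monday.
The first Tuesday is therefore September 2 (1 days later).
The fifth Tuesday is 2 + 4×7 = September 30.

September 30, 2369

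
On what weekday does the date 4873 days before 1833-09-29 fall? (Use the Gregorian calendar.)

Saturday

Sep 29, 1833 is a Sunday.
4873 mod 7 = 1, so 4873 days before a Sunday is Sunday − 1 = Saturday.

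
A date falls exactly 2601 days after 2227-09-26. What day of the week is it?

Sunday

First find the weekday of Sep 26, 2227. Doomsday rule: the anchor day for the 2200s is Friday. For year 27: 27÷12 = 2 r 3, and 3÷4 = 0, so 2+3+0 = 5.
Friday + 5 ≡ Wednesday — that's 2227's doomsday.
In September the doomsday date is Sep 5.
Sep 26 is 21 days after Sep 5; 21 mod 7 = 0, so Wednesday + 0 = Wednesday.
2601 mod 7 = 4, so 2601 days after a Wednesday is Wednesday + 4 = Sunday.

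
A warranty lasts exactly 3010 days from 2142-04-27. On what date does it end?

July 24, 2150

+365 (one year) → Apr 27, 2143 (2645 left).
+366 (one year; includes Feb 29, 2144) → Apr 27, 2144 (2279 left).
+365 (one year) → Apr 27, 2145 (1914 left).
+365 (one year) → Apr 27, 2146 (1549 left).
+365 (one year) → Apr 27, 2147 (1184 left).
+366 (one year; includes Feb 29, 2148) → Apr 27, 2148 (818 left).
+365 (one year) → Apr 27, 2149 (453 left).
+365 (one year) → Apr 27, 2150 (88 left).
Apr has 30 days: +4 → May 1, 2150 (84 left).
May has 31 days: +31 → Jun 1, 2150 (53 left).
Jun has 30 days: +30 → Jul 1, 2150 (23 left).
+23 → Jul 24, 2150.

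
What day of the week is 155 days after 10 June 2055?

First find the weekday of Jun 10, 2055. Doomsday rule: the anchor day for the 2000s is Tuesday. For year 55: 55÷12 = 4 r 7, and 7÷4 = 1, so 4+7+1 = 12.
Tuesday + 12 ≡ Sunday — that's 2055's doomsday.
In June the doomsday date is Jun 6.
Jun 10 is 4 days after Jun 6; 4 mod 7 = 4, so Sunday + 4 = Thursday.
155 mod 7 = 1, so 155 days after a Thursday is Thursday + 1 = Friday.

Friday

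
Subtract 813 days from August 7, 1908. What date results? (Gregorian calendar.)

May 17, 1906

−366 (one year; includes Feb 29, 1908) → Aug 7, 1907 (447 left).
−365 (one year) → Aug 7, 1906 (82 left).
−7 → Jul 31, 1906 (end of Jul, 31 days; 75 left).
−31 → Jun 30, 1906 (end of Jun, 30 days; 44 left).
−30 → May 31, 1906 (end of May, 31 days; 14 left).
−14 → May 17, 1906.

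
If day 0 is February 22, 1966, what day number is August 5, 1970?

1625

Feb 22, 1966 → Feb 22, 1967: 365 days.
Feb 22, 1967 → Feb 22, 1968: 365 days.
Feb 22, 1968 → Feb 22, 1969: 366 days (Feb 29, 1968 is in that span).
Feb 22, 1969 → Feb 22, 1970: 365 days.
Feb 22, 1970 → Mar 22, 1970: 28 days (February has 28).
Mar 22, 1970 → Apr 22, 1970: 31 days (March has 31).
Apr 22, 1970 → May 22, 1970: 30 days (April has 30).
May 22, 1970 → Jun 22, 1970: 31 days (May has 31).
Jun 22, 1970 → Jul 22, 1970: 30 days (June has 30).
Jul 22, 1970 → Aug 5, 1970: 14 days.
Total: 1625 days.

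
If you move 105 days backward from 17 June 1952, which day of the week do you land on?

Tuesday

First find the weekday of Jun 17, 1952. Doomsday rule: the anchor day for the 1900s is Wednesday. For year 52: 52÷12 = 4 r 4, and 4÷4 = 1, so 4+4+1 = 9.
Wednesday + 9 ≡ Friday — that's 1952's doomsday.
In June the doomsday date is Jun 6.
Jun 17 is 11 days after Jun 6; 11 mod 7 = 4, so Friday + 4 = Tuesday.
105 mod 7 = 0, so 105 days before a Tuesday is Tuesday − 0 = Tuesday.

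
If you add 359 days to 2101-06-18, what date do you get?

Jun has 30 days: +13 → Jul 1, 2101 (346 left).
Jul has 31 days: +31 → Aug 1, 2101 (315 left).
Aug has 31 days: +31 → Sep 1, 2101 (284 left).
Sep has 30 days: +30 → Oct 1, 2101 (254 left).
Oct has 31 days: +31 → Nov 1, 2101 (223 left).
Nov has 30 days: +30 → Dec 1, 2101 (193 left).
Dec has 31 days: +31 → Jan 1, 2102 (162 left).
Jan has 31 days: +31 → Feb 1, 2102 (131 left).
Feb has 28 days: +28 → Mar 1, 2102 (103 left).
Mar has 31 days: +31 → Apr 1, 2102 (72 left).
Apr has 30 days: +30 → May 1, 2102 (42 left).
May has 31 days: +31 → Jun 1, 2102 (11 left).
+11 → Jun 12, 2102.

June 12, 2102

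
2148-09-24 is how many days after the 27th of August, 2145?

Aug 27, 2145 → Aug 27, 2146: 365 days.
Aug 27, 2146 → Aug 27, 2147: 365 days.
Aug 27, 2147 → Sep 27, 2147: 31 days (August has 31).
Sep 27, 2147 → Oct 27, 2147: 30 days (September has 30).
Oct 27, 2147 → Nov 27, 2147: 31 days (October has 31).
Nov 27, 2147 → Dec 27, 2147: 30 days (November has 30).
Dec 27, 2147 → Jan 27, 2148: 31 days (December has 31).
Jan 27, 2148 → Feb 27, 2148: 31 days (January has 31).
Feb 27, 2148 → Mar 27, 2148: 29 days (February has 29).
Mar 27, 2148 → Apr 27, 2148: 31 days (March has 31).
Apr 27, 2148 → May 27, 2148: 30 days (April has 30).
May 27, 2148 → Jun 27, 2148: 31 days (May has 31).
Jun 27, 2148 → Jul 27, 2148: 30 days (June has 30).
Jul 27, 2148 → Aug 27, 2148: 31 days (July has 31).
Aug 27, 2148 → Sep 24, 2148: 28 days.
Total: 1124 days.

1124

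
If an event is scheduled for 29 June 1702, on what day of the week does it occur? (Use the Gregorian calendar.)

Thursday

Doomsday rule: the anchor day for the 1700s is Sunday. For year 02: 2÷12 = 0 r 2, and 2÷4 = 0, so 0+2+0 = 2.
Sunday + 2 ≡ Tuesday — that's 1702's doomsday.
In June the doomsday date is Jun 6.
Jun 29 is 23 days after Jun 6; 23 mod 7 = 2, so Tuesday + 2 = Thursday.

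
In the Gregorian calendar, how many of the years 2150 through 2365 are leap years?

Multiples of 4 in [2150,2365]: 54.
Of those, multiples of 100: 2 (not leap unless ÷400).
Multiples of 400: 0.
Leap years = 54 − 2 + 0 = 52.

52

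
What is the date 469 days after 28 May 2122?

+365 (one year) → May 28, 2123 (104 left).
May has 31 days: +4 → Jun 1, 2123 (100 left).
Jun has 30 days: +30 → Jul 1, 2123 (70 left).
Jul has 31 days: +31 → Aug 1, 2123 (39 left).
Aug has 31 days: +31 → Sep 1, 2123 (8 left).
+8 → Sep 9, 2123.

September 9, 2123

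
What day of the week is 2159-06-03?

Sunday

Doomsday rule: the anchor day for the 2100s is Sunday. For year 59: 59÷12 = 4 r 11, and 11÷4 = 2, so 4+11+2 = 17.
Sunday + 17 ≡ Wednesday — that's 2159's doomsday.
In June the doomsday date is Jun 6.
Jun 3 is 3 days before Jun 6; 3 mod 7 = 3, so Wednesday − 3 = Sunday.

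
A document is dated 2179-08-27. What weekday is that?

Doomsday rule: the anchor day for the 2100s is Sunday. For year 79: 79÷12 = 6 r 7, and 7÷4 = 1, so 6+7+1 = 14.
Sunday + 14 ≡ Sunday — that's 2179's doomsday.
In August the doomsday date is Aug 8.
Aug 27 is 19 days after Aug 8; 19 mod 7 = 5, so Sunday + 5 = Friday.

Friday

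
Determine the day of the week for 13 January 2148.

January 1, 2148 is a Monday.
Jan 1, 2148 → Jan 13, 2148: 12 days.
Total: 12 days.
12 mod 7 = 5, so Monday + 5 = Saturday.

Saturday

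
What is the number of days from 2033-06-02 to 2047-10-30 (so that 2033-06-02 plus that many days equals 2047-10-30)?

Jun 2, 2033 → Jun 2, 2034: 365 days.
Jun 2, 2034 → Jun 2, 2035: 365 days.
Jun 2, 2035 → Jun 2, 2036: 366 days (Feb 29, 2036 is in that span).
Jun 2, 2036 → Jun 2, 2037: 365 days.
Jun 2, 2037 → Jun 2, 2038: 365 days.
Jun 2, 2038 → Jun 2, 2039: 365 days.
Jun 2, 2039 → Jun 2, 2040: 366 days (Feb 29, 2040 is in that span).
Jun 2, 2040 → Jun 2, 2041: 365 days.
Jun 2, 2041 → Jun 2, 2042: 365 days.
Jun 2, 2042 → Jun 2, 2043: 365 days.
Jun 2, 2043 → Jun 2, 2044: 366 days (Feb 29, 2044 is in that span).
Jun 2, 2044 → Jun 2, 2045: 365 days.
Jun 2, 2045 → Jun 2, 2046: 365 days.
Jun 2, 2046 → Jun 2, 2047: 365 days.
Jun 2, 2047 → Jul 2, 2047: 30 days (June has 30).
Jul 2, 2047 → Aug 2, 2047: 31 days (July has 31).
Aug 2, 2047 → Sep 2, 2047: 31 days (August has 31).
Sep 2, 2047 → Oct 2, 2047: 30 days (September has 30).
Oct 2, 2047 → Oct 30, 2047: 28 days.
Total: 5263 days.

5263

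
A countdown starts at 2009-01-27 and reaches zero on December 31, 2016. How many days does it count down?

2895

Jan 27, 2009 → Jan 27, 2010: 365 days.
Jan 27, 2010 → Jan 27, 2011: 365 days.
Jan 27, 2011 → Jan 27, 2012: 365 days.
Jan 27, 2012 → Jan 27, 2013: 366 days (Feb 29, 2012 is in that span).
Jan 27, 2013 → Jan 27, 2014: 365 days.
Jan 27, 2014 → Jan 27, 2015: 365 days.
Jan 27, 2015 → Jan 27, 2016: 365 days.
Jan 27, 2016 → Feb 27, 2016: 31 days (January has 31).
Feb 27, 2016 → Mar 27, 2016: 29 days (February has 29).
Mar 27, 2016 → Apr 27, 2016: 31 days (March has 31).
Apr 27, 2016 → May 27, 2016: 30 days (April has 30).
May 27, 2016 → Jun 27, 2016: 31 days (May has 31).
Jun 27, 2016 → Jul 27, 2016: 30 days (June has 30).
Jul 27, 2016 → Aug 27, 2016: 31 days (July has 31).
Aug 27, 2016 → Sep 27, 2016: 31 days (August has 31).
Sep 27, 2016 → Oct 27, 2016: 30 days (September has 30).
Oct 27, 2016 → Nov 27, 2016: 31 days (October has 31).
Nov 27, 2016 → Dec 27, 2016: 30 days (November has 30).
Dec 27, 2016 → Dec 31, 2016: 4 days.
Total: 2895 days.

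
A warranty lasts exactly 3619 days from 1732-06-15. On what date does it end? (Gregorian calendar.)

+365 (one year) → Jun 15, 1733 (3254 left).
+365 (one year) → Jun 15, 1734 (2889 left).
+365 (one year) → Jun 15, 1735 (2524 left).
+366 (one year; includes Feb 29, 1736) → Jun 15, 1736 (2158 left).
+365 (one year) → Jun 15, 1737 (1793 left).
+365 (one year) → Jun 15, 1738 (1428 left).
+365 (one year) → Jun 15, 1739 (1063 left).
+366 (one year; includes Feb 29, 1740) → Jun 15, 1740 (697 left).
+365 (one year) → Jun 15, 1741 (332 left).
Jun has 30 days: +16 → Jul 1, 1741 (316 left).
Jul has 31 days: +31 → Aug 1, 1741 (285 left).
Aug has 31 days: +31 → Sep 1, 1741 (254 left).
Sep has 30 days: +30 → Oct 1, 1741 (224 left).
Oct has 31 days: +31 → Nov 1, 1741 (193 left).
Nov has 30 days: +30 → Dec 1, 1741 (163 left).
Dec has 31 days: +31 → Jan 1, 1742 (132 left).
Jan has 31 days: +31 → Feb 1, 1742 (101 left).
Feb has 28 days: +28 → Mar 1, 1742 (73 left).
Mar has 31 days: +31 → Apr 1, 1742 (42 left).
Apr has 30 days: +30 → May 1, 1742 (12 left).
+12 → May 13, 1742.

May 13, 1742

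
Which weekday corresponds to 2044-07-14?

Thursday

Doomsday rule: the anchor day for the 2000s is Tuesday. For year 44: 44÷12 = 3 r 8, and 8÷4 = 2, so 3+8+2 = 13.
Tuesday + 13 ≡ Monday — that's 2044's doomsday.
In July the doomsday date is Jul 11.
Jul 14 is 3 days after Jul 11; 3 mod 7 = 3, so Monday + 3 = Thursday.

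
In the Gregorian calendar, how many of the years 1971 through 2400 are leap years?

105

Multiples of 4 in [1971,2400]: 108.
Of those, multiples of 100: 5 (not leap unless ÷400).
Multiples of 400: 2.
Leap years = 108 − 5 + 2 = 105.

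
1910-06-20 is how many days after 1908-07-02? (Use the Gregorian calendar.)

718

Jul 2, 1908 → Jul 2, 1909: 365 days.
Jul 2, 1909 → Aug 2, 1909: 31 days (July has 31).
Aug 2, 1909 → Sep 2, 1909: 31 days (August has 31).
Sep 2, 1909 → Oct 2, 1909: 30 days (September has 30).
Oct 2, 1909 → Nov 2, 1909: 31 days (October has 31).
Nov 2, 1909 → Dec 2, 1909: 30 days (November has 30).
Dec 2, 1909 → Jan 2, 1910: 31 days (December has 31).
Jan 2, 1910 → Feb 2, 1910: 31 days (January has 31).
Feb 2, 1910 → Mar 2, 1910: 28 days (February has 28).
Mar 2, 1910 → Apr 2, 1910: 31 days (March has 31).
Apr 2, 1910 → May 2, 1910: 30 days (April has 30).
May 2, 1910 → Jun 2, 1910: 31 days (May has 31).
Jun 2, 1910 → Jun 20, 1910: 18 days.
Total: 718 days.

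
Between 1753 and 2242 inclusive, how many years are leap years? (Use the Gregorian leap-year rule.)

118

Multiples of 4 in [1753,2242]: 122.
Of those, multiples of 100: 5 (not leap unless ÷400).
Multiples of 400: 1.
Leap years = 122 − 5 + 1 = 118.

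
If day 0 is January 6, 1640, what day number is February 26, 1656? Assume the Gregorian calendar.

5895

Jan 6, 1640 → Jan 6, 1641: 366 days (Feb 29, 1640 is in that span).
Jan 6, 1641 → Jan 6, 1642: 365 days.
Jan 6, 1642 → Jan 6, 1643: 365 days.
Jan 6, 1643 → Jan 6, 1644: 365 days.
Jan 6, 1644 → Jan 6, 1645: 366 days (Feb 29, 1644 is in that span).
Jan 6, 1645 → Jan 6, 1646: 365 days.
Jan 6, 1646 → Jan 6, 1647: 365 days.
Jan 6, 1647 → Jan 6, 1648: 365 days.
Jan 6, 1648 → Jan 6, 1649: 366 days (Feb 29, 1648 is in that span).
Jan 6, 1649 → Jan 6, 1650: 365 days.
Jan 6, 1650 → Jan 6, 1651: 365 days.
Jan 6, 1651 → Jan 6, 1652: 365 days.
Jan 6, 1652 → Jan 6, 1653: 366 days (Feb 29, 1652 is in that span).
Jan 6, 1653 → Jan 6, 1654: 365 days.
Jan 6, 1654 → Jan 6, 1655: 365 days.
Jan 6, 1655 → Jan 6, 1656: 365 days.
Jan 6, 1656 → Feb 6, 1656: 31 days (January has 31).
Feb 6, 1656 → Feb 26, 1656: 20 days.
Total: 5895 days.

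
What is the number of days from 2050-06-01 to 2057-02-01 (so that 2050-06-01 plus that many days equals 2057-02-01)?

Jun 1, 2050 → Jun 1, 2051: 365 days.
Jun 1, 2051 → Jun 1, 2052: 366 days (Feb 29, 2052 is in that span).
Jun 1, 2052 → Jun 1, 2053: 365 days.
Jun 1, 2053 → Jun 1, 2054: 365 days.
Jun 1, 2054 → Jun 1, 2055: 365 days.
Jun 1, 2055 → Jun 1, 2056: 366 days (Feb 29, 2056 is in that span).
Jun 1, 2056 → Jul 1, 2056: 30 days (June has 30).
Jul 1, 2056 → Aug 1, 2056: 31 days (July has 31).
Aug 1, 2056 → Sep 1, 2056: 31 days (August has 31).
Sep 1, 2056 → Oct 1, 2056: 30 days (September has 30).
Oct 1, 2056 → Nov 1, 2056: 31 days (October has 31).
Nov 1, 2056 → Dec 1, 2056: 30 days (November has 30).
Dec 1, 2056 → Jan 1, 2057: 31 days (December has 31).
Jan 1, 2057 → Feb 1, 2057: 31 days.
Total: 2437 days.

2437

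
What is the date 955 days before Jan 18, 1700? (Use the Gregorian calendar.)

−365 (one year) → Jan 18, 1699 (590 left).
−365 (one year) → Jan 18, 1698 (225 left).
−18 → Dec 31, 1697 (end of Dec, 31 days; 207 left).
−31 → Nov 30, 1697 (end of Nov, 30 days; 176 left).
−30 → Oct 31, 1697 (end of Oct, 31 days; 146 left).
−31 → Sep 30, 1697 (end of Sep, 30 days; 115 left).
−30 → Aug 31, 1697 (end of Aug, 31 days; 85 left).
−31 → Jul 31, 1697 (end of Jul, 31 days; 54 left).
−31 → Jun 30, 1697 (end of Jun, 30 days; 23 left).
−23 → Jun 7, 1697.

June 7, 1697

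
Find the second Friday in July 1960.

July 8, 1960

July 1, 1960 is a Friday.
The first Friday is therefore July 1 (same day).
The second Friday is 1 + 1×7 = July 8.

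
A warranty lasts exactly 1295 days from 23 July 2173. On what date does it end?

+365 (one year) → Jul 23, 2174 (930 left).
+365 (one year) → Jul 23, 2175 (565 left).
+366 (one year; includes Feb 29, 2176) → Jul 23, 2176 (199 left).
Jul has 31 days: +9 → Aug 1, 2176 (190 left).
Aug has 31 days: +31 → Sep 1, 2176 (159 left).
Sep has 30 days: +30 → Oct 1, 2176 (129 left).
Oct has 31 days: +31 → Nov 1, 2176 (98 left).
Nov has 30 days: +30 → Dec 1, 2176 (68 left).
Dec has 31 days: +31 → Jan 1, 2177 (37 left).
Jan has 31 days: +31 → Feb 1, 2177 (6 left).
+6 → Feb 7, 2177.

February 7, 2177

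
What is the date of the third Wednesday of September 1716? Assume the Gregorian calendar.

September 1, 1716 is a Tuesday.
The first Wednesday is therefore September 2 (1 days later).
The third Wednesday is 2 + 2×7 = September 16.

September 16, 1716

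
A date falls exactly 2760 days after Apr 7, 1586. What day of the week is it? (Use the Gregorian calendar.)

First find the weekday of Apr 7, 1586. Doomsday rule: the anchor day for the 1500s is Wednesday. For year 86: 86÷12 = 7 r 2, and 2÷4 = 0, so 7+2+0 = 9.
Wednesday + 9 ≡ Friday — that's 1586's doomsday.
In April the doomsday date is Apr 4.
Apr 7 is 3 days after Apr 4; 3 mod 7 = 3, so Friday + 3 = Monday.
2760 mod 7 = 2, so 2760 days after a Monday is Monday + 2 = Wednesday.

Wednesday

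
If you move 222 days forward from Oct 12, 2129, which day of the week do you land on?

Monday

Oct 12, 2129 is a Wednesday.
222 mod 7 = 5, so 222 days after a Wednesday is Wednesday + 5 = Monday.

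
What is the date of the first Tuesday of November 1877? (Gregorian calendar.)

November 6, 1877

November 1, 1877 is a Thursday.
The first Tuesday is therefore November 6 (5 days later).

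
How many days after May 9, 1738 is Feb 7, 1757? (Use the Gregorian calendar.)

6849

May 9, 1738 → May 9, 1739: 365 days.
May 9, 1739 → May 9, 1740: 366 days (Feb 29, 1740 is in that span).
May 9, 1740 → May 9, 1741: 365 days.
May 9, 1741 → May 9, 1742: 365 days.
May 9, 1742 → May 9, 1743: 365 days.
May 9, 1743 → May 9, 1744: 366 days (Feb 29, 1744 is in that span).
May 9, 1744 → May 9, 1745: 365 days.
May 9, 1745 → May 9, 1746: 365 days.
May 9, 1746 → May 9, 1747: 365 days.
May 9, 1747 → May 9, 1748: 366 days (Feb 29, 1748 is in that span).
May 9, 1748 → May 9, 1749: 365 days.
May 9, 1749 → May 9, 1750: 365 days.
May 9, 1750 → May 9, 1751: 365 days.
May 9, 1751 → May 9, 1752: 366 days (Feb 29, 1752 is in that span).
May 9, 1752 → May 9, 1753: 365 days.
May 9, 1753 → May 9, 1754: 365 days.
May 9, 1754 → May 9, 1755: 365 days.
May 9, 1755 → May 9, 1756: 366 days (Feb 29, 1756 is in that span).
May 9, 1756 → Jun 9, 1756: 31 days (May has 31).
Jun 9, 1756 → Jul 9, 1756: 30 days (June has 30).
Jul 9, 1756 → Aug 9, 1756: 31 days (July has 31).
Aug 9, 1756 → Sep 9, 1756: 31 days (August has 31).
Sep 9, 1756 → Oct 9, 1756: 30 days (September has 30).
Oct 9, 1756 → Nov 9, 1756: 31 days (October has 31).
Nov 9, 1756 → Dec 9, 1756: 30 days (November has 30).
Dec 9, 1756 → Jan 9, 1757: 31 days (December has 31).
Jan 9, 1757 → Feb 7, 1757: 29 days.
Total: 6849 days.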